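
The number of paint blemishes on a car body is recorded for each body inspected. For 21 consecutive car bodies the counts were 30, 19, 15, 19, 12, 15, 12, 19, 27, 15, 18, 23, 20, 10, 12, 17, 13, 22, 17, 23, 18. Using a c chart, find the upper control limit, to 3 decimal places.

30.599

c̄ = (30 + 19 + 15 + 19 + 12 + 15 + 12 + 19 + 27 + 15 + 18 + 23 + 20 + 10 + 12 + 17 + 13 + 22 + 17 + 23 + 18) / 21 = 376 / 21 = 17.9048
UCL = c̄ + 3√c̄ = 17.9048 + 3 × √17.9048 = 17.9048 + 3 × 4.2314 = 30.5990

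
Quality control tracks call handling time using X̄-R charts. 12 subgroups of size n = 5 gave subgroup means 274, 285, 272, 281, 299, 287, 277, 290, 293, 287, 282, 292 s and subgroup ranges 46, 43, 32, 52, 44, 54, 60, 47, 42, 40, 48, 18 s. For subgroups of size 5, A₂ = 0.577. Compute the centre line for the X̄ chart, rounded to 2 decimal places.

X̄̄ = (274 + 285 + 272 + 281 + 299 + 287 + 277 + 290 + 293 + 287 + 282 + 292) / 12 = 3419.0000 / 12 = 284.9167
CL = X̄̄ = 284.9167

284.92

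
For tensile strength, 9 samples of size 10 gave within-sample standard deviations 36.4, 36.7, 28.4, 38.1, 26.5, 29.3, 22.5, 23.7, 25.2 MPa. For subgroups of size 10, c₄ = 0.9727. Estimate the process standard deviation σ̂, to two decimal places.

30.48

s̄ = (36.4 + 36.7 + 28.4 + 38.1 + 26.5 + 29.3 + 22.5 + 23.7 + 25.2) / 9 = 29.6444
σ̂ = s̄ / c₄ = 29.6444 / 0.9727 = 30.4765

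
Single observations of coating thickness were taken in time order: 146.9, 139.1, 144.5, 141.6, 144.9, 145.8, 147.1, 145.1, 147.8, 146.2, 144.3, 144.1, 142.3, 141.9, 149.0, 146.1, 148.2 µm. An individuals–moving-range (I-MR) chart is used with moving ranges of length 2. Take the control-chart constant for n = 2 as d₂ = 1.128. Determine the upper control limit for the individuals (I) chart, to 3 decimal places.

152.358

X̄ = (146.9 + 139.1 + 144.5 + 141.6 + 144.9 + 145.8 + 147.1 + 145.1 + 147.8 + 146.2 + 144.3 + 144.1 + 142.3 + 141.9 + 149.0 + 146.1 + 148.2) / 17 = 144.9941
Moving ranges: 7.8, 5.4, 2.9, 3.3, 0.9, 1.3, 2.0, 2.7, 1.6, 1.9, 0.2, 1.8, 0.4, 7.1, 2.9, 2.1; M̄R̄ = 44.3000 / 16 = 2.7687
UCL = X̄ + 3·M̄R̄/d₂ = 144.9941 + 3 × 2.7687 / 1.128 = 152.3578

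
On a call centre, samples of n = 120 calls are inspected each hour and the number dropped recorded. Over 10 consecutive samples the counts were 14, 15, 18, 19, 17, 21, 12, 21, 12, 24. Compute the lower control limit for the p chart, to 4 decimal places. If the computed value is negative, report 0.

p̄ = Σdᵢ / (k·n) = 173 / (10 × 120) = 0.14417
LCL = p̄ − 3·√(p̄(1−p̄)/n) = 0.14417 − 3 × 0.03207 = 0.04797

0.0480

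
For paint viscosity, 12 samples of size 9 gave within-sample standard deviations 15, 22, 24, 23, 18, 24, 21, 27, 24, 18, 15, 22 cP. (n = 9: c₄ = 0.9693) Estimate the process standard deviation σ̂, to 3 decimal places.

21.751

s̄ = (15 + 22 + 24 + 23 + 18 + 24 + 21 + 27 + 24 + 18 + 15 + 22) / 12 = 21.0833
σ̂ = s̄ / c₄ = 21.0833 / 0.9693 = 21.7511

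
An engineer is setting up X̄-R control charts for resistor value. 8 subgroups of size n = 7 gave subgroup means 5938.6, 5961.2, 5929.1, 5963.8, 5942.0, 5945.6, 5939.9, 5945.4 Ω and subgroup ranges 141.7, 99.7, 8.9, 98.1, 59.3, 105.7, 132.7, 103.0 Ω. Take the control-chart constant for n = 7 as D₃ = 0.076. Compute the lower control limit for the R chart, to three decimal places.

7.116

R̄ = (141.7 + 99.7 + 8.9 + 98.1 + 59.3 + 105.7 + 132.7 + 103.0) / 8 = 749.1000 / 8 = 93.6375
LCL_R = D₃·R̄ = 0.076 × 93.6375 = 7.1165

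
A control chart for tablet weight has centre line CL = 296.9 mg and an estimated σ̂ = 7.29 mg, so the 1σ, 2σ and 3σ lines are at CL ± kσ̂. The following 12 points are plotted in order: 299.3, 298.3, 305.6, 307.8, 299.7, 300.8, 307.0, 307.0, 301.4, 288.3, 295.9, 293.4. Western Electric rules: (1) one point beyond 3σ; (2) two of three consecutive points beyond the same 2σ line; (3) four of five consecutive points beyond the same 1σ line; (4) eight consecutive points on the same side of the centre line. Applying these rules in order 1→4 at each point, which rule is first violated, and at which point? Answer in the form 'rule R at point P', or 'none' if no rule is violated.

Zone of each point (C = within 1σ̂, B = 1σ̂–2σ̂, A = 2σ̂–3σ̂, * = beyond 3σ̂; sign = side of CL): 1:+C, 2:+C, 3:+B, 4:+B, 5:+C, 6:+C, 7:+B, 8:+B, 9:+C, 10:-B, 11:-C, 12:-C
Rule 4 (eight consecutive points on the same side of the centre line) is satisfied at point 8.

rule 4 at point 8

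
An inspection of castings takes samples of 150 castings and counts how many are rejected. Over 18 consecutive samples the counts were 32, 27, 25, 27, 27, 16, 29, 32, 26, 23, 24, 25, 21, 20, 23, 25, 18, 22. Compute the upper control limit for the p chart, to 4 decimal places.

p̄ = Σdᵢ / (k·n) = 442 / (18 × 150) = 0.16370
UCL = p̄ + 3·√(p̄(1−p̄)/n) = 0.16370 + 3 × √(0.16370×0.83630/150) = 0.16370 + 3 × 0.03021 = 0.25434

0.2543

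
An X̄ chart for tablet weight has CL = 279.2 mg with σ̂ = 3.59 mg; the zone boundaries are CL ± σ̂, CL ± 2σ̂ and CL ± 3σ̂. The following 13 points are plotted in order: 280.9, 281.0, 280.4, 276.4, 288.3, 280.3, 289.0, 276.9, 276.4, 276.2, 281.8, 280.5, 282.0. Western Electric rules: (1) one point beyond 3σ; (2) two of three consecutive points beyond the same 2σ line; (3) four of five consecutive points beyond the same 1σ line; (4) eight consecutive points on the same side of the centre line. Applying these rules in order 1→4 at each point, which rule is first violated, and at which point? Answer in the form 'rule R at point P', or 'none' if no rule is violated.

Zone of each point (C = within 1σ̂, B = 1σ̂–2σ̂, A = 2σ̂–3σ̂, * = beyond 3σ̂; sign = side of CL): 1:+C, 2:+C, 3:+C, 4:-C, 5:+A, 6:+C, 7:+A, 8:-C, 9:-C, 10:-C, 11:+C, 12:+C, 13:+C
Rule 2 (two of three consecutive points beyond the same 2σ limit) is satisfied at point 7.

rule 2 at point 7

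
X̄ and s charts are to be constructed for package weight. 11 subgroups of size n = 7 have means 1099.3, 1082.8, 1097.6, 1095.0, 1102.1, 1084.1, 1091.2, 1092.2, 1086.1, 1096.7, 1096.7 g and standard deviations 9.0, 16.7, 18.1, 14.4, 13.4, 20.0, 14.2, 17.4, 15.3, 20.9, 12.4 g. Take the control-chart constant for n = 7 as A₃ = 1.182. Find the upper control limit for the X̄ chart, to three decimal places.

1111.533

X̄̄ = (1099.3 + 1082.8 + 1097.6 + 1095.0 + 1102.1 + 1084.1 + 1091.2 + 1092.2 + 1086.1 + 1096.7 + 1096.7) / 11 = 1093.0727
s̄ = (9.0 + 16.7 + 18.1 + 14.4 + 13.4 + 20.0 + 14.2 + 17.4 + 15.3 + 20.9 + 12.4) / 11 = 15.6182
UCL = X̄̄ + A₃·s̄ = 1093.0727 + 1.182 × 15.6182 = 1111.5334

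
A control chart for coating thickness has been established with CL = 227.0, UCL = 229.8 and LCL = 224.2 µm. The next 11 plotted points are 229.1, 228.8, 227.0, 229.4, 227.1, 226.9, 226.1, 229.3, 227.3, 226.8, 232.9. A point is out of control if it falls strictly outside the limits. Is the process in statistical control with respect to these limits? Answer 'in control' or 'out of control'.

Compare each point to [224.2, 229.8]: sample 11 = 232.9 > UCL.

out of control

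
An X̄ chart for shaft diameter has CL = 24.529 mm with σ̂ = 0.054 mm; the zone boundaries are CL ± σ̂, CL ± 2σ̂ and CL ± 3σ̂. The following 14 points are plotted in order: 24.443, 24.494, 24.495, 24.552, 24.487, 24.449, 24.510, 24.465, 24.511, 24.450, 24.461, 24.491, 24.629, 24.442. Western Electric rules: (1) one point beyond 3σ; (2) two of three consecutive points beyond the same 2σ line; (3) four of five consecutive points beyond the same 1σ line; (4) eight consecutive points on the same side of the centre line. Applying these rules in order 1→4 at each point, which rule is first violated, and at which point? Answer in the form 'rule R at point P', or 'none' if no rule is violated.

rule 4 at point 12

Zone of each point (C = within 1σ̂, B = 1σ̂–2σ̂, A = 2σ̂–3σ̂, * = beyond 3σ̂; sign = side of CL): 1:-B, 2:-C, 3:-C, 4:+C, 5:-C, 6:-B, 7:-C, 8:-B, 9:-C, 10:-B, 11:-B, 12:-C, 13:+B, 14:-B
Rule 4 (eight consecutive points on the same side of the centre line) is satisfied at point 12.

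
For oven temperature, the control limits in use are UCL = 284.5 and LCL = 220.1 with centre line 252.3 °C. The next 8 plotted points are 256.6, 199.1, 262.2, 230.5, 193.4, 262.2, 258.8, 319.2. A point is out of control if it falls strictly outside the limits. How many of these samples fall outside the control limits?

Compare each point to [220.1, 284.5]: sample 2 = 199.1 < LCL; sample 5 = 193.4 < LCL; sample 8 = 319.2 > UCL.

3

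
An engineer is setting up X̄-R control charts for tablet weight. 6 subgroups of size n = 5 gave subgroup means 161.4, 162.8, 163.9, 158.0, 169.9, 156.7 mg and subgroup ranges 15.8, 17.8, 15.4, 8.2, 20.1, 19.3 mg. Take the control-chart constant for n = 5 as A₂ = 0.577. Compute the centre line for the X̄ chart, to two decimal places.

162.12

X̄̄ = (161.4 + 162.8 + 163.9 + 158.0 + 169.9 + 156.7) / 6 = 972.7000 / 6 = 162.1167
CL = X̄̄ = 162.1167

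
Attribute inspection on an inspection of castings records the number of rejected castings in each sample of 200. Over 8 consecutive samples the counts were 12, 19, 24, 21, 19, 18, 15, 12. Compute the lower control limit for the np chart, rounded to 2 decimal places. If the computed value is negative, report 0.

5.51

p̄ = Σdᵢ / (k·n) = 140 / (8 × 200) = 0.08750
LCL = np̄ − 3·√(np̄(1−p̄)) = 17.5000 − 3 × 3.9961 = 5.5117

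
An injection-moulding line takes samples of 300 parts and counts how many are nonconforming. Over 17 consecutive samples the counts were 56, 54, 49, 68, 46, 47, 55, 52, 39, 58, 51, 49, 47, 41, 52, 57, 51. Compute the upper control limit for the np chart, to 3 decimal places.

70.857

p̄ = Σdᵢ / (k·n) = 872 / (17 × 300) = 0.17098
UCL = np̄ + 3·√(np̄(1−p̄)) = 51.2941 + 3 × √(51.2941×0.82902) = 51.2941 + 3 × 6.5210 = 70.8572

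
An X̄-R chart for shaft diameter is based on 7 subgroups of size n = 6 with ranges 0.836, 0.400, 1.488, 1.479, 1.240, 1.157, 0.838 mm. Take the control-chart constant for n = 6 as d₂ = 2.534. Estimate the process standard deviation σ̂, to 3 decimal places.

R̄ = (0.836 + 0.400 + 1.488 + 1.479 + 1.240 + 1.157 + 0.838) / 7 = 1.0626
σ̂ = R̄ / d₂ = 1.0626 / 2.534 = 0.4193

0.419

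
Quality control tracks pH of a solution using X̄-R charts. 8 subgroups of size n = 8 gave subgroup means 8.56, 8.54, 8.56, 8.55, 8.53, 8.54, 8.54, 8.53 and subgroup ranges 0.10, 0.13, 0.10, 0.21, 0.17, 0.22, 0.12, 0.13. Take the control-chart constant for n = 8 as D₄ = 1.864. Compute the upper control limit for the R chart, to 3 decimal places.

R̄ = (0.10 + 0.13 + 0.10 + 0.21 + 0.17 + 0.22 + 0.12 + 0.13) / 8 = 1.1800 / 8 = 0.1475
UCL_R = D₄·R̄ = 1.864 × 0.1475 = 0.2749

0.275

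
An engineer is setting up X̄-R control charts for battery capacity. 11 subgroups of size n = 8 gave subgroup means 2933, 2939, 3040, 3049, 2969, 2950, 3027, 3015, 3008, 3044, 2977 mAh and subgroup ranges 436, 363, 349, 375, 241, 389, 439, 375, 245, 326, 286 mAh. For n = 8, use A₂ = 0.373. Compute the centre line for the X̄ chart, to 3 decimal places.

X̄̄ = (2933 + 2939 + 3040 + 3049 + 2969 + 2950 + 3027 + 3015 + 3008 + 3044 + 2977) / 11 = 32951.0000 / 11 = 2995.5455
CL = X̄̄ = 2995.5455

2995.545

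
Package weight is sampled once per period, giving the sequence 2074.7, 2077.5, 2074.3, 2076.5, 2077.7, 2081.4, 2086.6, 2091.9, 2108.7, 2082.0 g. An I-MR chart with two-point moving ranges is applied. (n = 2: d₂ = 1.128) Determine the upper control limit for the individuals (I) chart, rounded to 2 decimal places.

2102.96

X̄ = (2074.7 + 2077.5 + 2074.3 + 2076.5 + 2077.7 + 2081.4 + 2086.6 + 2091.9 + 2108.7 + 2082.0) / 10 = 2083.1300
Moving ranges: 2.8, 3.2, 2.2, 1.2, 3.7, 5.2, 5.3, 16.8, 26.7; M̄R̄ = 67.1000 / 9 = 7.4556
UCL = X̄ + 3·M̄R̄/d₂ = 2083.1300 + 3 × 7.4556 / 1.128 = 2102.9586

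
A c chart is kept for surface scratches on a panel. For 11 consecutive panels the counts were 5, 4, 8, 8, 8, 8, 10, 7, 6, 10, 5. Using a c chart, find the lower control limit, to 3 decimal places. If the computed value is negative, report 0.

0.000

c̄ = (5 + 4 + 8 + 8 + 8 + 8 + 10 + 7 + 6 + 10 + 5) / 11 = 79 / 11 = 7.1818
LCL = c̄ − 3√c̄ = 7.1818 − 3 × 2.6799 = -0.8579 → 0 (cannot be negative)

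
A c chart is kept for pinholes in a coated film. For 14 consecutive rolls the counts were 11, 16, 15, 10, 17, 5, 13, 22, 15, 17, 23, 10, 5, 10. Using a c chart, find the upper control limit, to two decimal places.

24.52

c̄ = (11 + 16 + 15 + 10 + 17 + 5 + 13 + 22 + 15 + 17 + 23 + 10 + 5 + 10) / 14 = 189 / 14 = 13.5000
UCL = c̄ + 3√c̄ = 13.5000 + 3 × √13.5000 = 13.5000 + 3 × 3.6742 = 24.5227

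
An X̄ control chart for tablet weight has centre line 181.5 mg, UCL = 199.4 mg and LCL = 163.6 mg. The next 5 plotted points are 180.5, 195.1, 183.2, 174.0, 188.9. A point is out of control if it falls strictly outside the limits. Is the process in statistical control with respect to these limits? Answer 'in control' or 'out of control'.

All 5 points lie within [163.6, 199.4].

in control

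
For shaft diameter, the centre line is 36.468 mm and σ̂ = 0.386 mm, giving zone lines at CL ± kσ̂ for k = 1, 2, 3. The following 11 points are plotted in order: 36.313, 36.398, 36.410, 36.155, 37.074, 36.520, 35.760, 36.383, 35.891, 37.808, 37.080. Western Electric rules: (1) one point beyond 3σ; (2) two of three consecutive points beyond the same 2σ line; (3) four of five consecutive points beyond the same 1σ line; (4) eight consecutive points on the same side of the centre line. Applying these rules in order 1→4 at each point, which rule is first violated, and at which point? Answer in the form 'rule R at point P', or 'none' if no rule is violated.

rule 1 at point 10

Zone of each point (C = within 1σ̂, B = 1σ̂–2σ̂, A = 2σ̂–3σ̂, * = beyond 3σ̂; sign = side of CL): 1:-C, 2:-C, 3:-C, 4:-C, 5:+B, 6:+C, 7:-B, 8:-C, 9:-B, 10:+*, 11:+B
Rule 1 (one point beyond the 3σ limits) is satisfied at point 10.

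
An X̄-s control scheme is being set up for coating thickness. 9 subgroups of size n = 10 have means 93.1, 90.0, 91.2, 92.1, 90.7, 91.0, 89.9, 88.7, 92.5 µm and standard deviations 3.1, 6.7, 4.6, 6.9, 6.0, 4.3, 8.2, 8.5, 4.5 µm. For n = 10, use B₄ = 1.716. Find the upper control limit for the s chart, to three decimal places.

s̄ = (3.1 + 6.7 + 4.6 + 6.9 + 6.0 + 4.3 + 8.2 + 8.5 + 4.5) / 9 = 5.8667
UCL_s = B₄·s̄ = 1.716 × 5.8667 = 10.0672

10.067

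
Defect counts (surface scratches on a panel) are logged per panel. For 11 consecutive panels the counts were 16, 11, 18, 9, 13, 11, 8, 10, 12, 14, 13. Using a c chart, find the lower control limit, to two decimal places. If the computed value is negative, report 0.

c̄ = (16 + 11 + 18 + 9 + 13 + 11 + 8 + 10 + 12 + 14 + 13) / 11 = 135 / 11 = 12.2727
LCL = c̄ − 3√c̄ = 12.2727 − 3 × 3.5032 = 1.7630

1.76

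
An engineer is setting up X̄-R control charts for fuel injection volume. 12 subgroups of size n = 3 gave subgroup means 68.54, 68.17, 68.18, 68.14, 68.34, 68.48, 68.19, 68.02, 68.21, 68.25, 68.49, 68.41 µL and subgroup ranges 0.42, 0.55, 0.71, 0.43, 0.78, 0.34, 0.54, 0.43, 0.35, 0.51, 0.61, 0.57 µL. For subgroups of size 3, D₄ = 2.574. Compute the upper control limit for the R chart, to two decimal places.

R̄ = (0.42 + 0.55 + 0.71 + 0.43 + 0.78 + 0.34 + 0.54 + 0.43 + 0.35 + 0.51 + 0.61 + 0.57) / 12 = 6.2400 / 12 = 0.5200
UCL_R = D₄·R̄ = 2.574 × 0.5200 = 1.3385

1.34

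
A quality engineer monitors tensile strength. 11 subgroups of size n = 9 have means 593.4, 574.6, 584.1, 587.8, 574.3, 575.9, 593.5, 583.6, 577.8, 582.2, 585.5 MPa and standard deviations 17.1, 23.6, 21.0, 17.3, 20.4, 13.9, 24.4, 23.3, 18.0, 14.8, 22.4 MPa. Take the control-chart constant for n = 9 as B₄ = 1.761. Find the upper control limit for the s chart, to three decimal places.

34.612

s̄ = (17.1 + 23.6 + 21.0 + 17.3 + 20.4 + 13.9 + 24.4 + 23.3 + 18.0 + 14.8 + 22.4) / 11 = 19.6545
UCL_s = B₄·s̄ = 1.761 × 19.6545 = 34.6117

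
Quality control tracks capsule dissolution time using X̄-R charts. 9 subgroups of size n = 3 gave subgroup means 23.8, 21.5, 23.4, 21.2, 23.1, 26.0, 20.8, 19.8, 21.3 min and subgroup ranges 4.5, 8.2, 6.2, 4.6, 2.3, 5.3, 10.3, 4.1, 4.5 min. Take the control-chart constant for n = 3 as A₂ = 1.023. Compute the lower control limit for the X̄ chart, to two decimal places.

16.64

X̄̄ = (23.8 + 21.5 + 23.4 + 21.2 + 23.1 + 26.0 + 20.8 + 19.8 + 21.3) / 9 = 200.9000 / 9 = 22.3222
R̄ = (4.5 + 8.2 + 6.2 + 4.6 + 2.3 + 5.3 + 10.3 + 4.1 + 4.5) / 9 = 50.0000 / 9 = 5.5556
LCL = X̄̄ − A₂·R̄ = 22.3222 − 1.023 × 5.5556 = 16.6389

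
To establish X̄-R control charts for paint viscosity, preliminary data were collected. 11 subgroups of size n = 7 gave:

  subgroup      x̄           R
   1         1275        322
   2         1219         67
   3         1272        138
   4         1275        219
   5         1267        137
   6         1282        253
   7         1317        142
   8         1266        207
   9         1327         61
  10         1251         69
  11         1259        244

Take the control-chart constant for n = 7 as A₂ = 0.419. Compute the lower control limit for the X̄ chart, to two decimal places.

X̄̄ = (1275 + 1219 + 1272 + 1275 + 1267 + 1282 + 1317 + 1266 + 1327 + 1251 + 1259) / 11 = 14010.0000 / 11 = 1273.6364
R̄ = (322 + 67 + 138 + 219 + 137 + 253 + 142 + 207 + 61 + 69 + 244) / 11 = 1859.0000 / 11 = 169.0000
LCL = X̄̄ − A₂·R̄ = 1273.6364 − 0.419 × 169.0000 = 1202.8254

1202.83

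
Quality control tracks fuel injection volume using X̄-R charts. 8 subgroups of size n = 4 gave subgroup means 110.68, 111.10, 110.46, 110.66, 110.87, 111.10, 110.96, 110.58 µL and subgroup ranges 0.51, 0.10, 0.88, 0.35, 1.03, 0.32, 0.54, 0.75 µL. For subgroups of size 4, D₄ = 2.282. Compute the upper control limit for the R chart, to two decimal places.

1.28

R̄ = (0.51 + 0.10 + 0.88 + 0.35 + 1.03 + 0.32 + 0.54 + 0.75) / 8 = 4.4800 / 8 = 0.5600
UCL_R = D₄·R̄ = 2.282 × 0.5600 = 1.2779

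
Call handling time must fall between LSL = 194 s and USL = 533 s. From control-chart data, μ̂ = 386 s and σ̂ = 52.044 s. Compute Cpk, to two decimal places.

Cpu = (USL − μ̂) / (3σ̂) = (533 − 386) / (3 × 52.044) = 0.9415; Cpl = (μ̂ − LSL) / (3σ̂) = (386 − 194) / (3 × 52.044) = 1.2297; Cpk = min(Cpu, Cpl) = 0.9415

0.94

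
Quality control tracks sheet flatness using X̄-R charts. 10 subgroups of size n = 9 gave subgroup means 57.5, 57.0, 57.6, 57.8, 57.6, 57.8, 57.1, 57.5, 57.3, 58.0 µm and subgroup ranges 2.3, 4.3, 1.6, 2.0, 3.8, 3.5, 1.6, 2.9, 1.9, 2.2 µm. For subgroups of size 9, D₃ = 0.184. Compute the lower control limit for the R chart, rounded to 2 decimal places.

0.48

R̄ = (2.3 + 4.3 + 1.6 + 2.0 + 3.8 + 3.5 + 1.6 + 2.9 + 1.9 + 2.2) / 10 = 26.1000 / 10 = 2.6100
LCL_R = D₃·R̄ = 0.184 × 2.6100 = 0.4802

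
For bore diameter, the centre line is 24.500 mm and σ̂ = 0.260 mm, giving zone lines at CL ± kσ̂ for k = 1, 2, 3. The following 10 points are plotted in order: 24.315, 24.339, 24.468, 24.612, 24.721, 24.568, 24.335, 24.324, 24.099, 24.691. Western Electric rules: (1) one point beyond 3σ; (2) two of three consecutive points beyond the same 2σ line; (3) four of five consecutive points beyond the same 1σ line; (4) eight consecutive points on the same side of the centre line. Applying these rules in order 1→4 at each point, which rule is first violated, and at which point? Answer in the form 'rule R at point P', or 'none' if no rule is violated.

Zone of each point (C = within 1σ̂, B = 1σ̂–2σ̂, A = 2σ̂–3σ̂, * = beyond 3σ̂; sign = side of CL): 1:-C, 2:-C, 3:-C, 4:+C, 5:+C, 6:+C, 7:-C, 8:-C, 9:-B, 10:+C
No rule fires across all 10 points.

none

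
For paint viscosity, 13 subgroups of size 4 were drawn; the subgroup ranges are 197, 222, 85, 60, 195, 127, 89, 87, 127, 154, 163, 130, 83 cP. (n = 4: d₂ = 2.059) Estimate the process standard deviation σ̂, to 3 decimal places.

64.221

R̄ = (197 + 222 + 85 + 60 + 195 + 127 + 89 + 87 + 127 + 154 + 163 + 130 + 83) / 13 = 132.2308
σ̂ = R̄ / d₂ = 132.2308 / 2.059 = 64.2209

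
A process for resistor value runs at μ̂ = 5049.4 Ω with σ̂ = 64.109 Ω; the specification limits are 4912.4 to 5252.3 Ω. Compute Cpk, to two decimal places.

Cpu = (USL − μ̂) / (3σ̂) = (5252.3 − 5049.4) / (3 × 64.109) = 1.0550; Cpl = (μ̂ − LSL) / (3σ̂) = (5049.4 − 4912.4) / (3 × 64.109) = 0.7123; Cpk = min(Cpu, Cpl) = 0.7123

0.71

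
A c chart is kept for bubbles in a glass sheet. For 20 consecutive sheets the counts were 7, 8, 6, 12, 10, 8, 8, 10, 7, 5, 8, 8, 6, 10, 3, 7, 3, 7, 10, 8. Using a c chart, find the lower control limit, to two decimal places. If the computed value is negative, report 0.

0.00

c̄ = (7 + 8 + 6 + 12 + 10 + 8 + 8 + 10 + 7 + 5 + 8 + 8 + 6 + 10 + 3 + 7 + 3 + 7 + 10 + 8) / 20 = 151 / 20 = 7.5500
LCL = c̄ − 3√c̄ = 7.5500 − 3 × 2.7477 = -0.6932 → 0 (cannot be negative)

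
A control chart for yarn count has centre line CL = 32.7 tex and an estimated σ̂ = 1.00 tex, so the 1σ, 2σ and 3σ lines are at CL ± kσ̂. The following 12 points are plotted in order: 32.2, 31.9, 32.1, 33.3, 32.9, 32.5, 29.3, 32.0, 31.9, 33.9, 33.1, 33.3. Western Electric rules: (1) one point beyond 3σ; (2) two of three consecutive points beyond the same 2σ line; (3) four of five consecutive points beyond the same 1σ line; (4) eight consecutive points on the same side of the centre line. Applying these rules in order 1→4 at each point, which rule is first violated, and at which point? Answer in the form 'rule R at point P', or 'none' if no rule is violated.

Zone of each point (C = within 1σ̂, B = 1σ̂–2σ̂, A = 2σ̂–3σ̂, * = beyond 3σ̂; sign = side of CL): 1:-C, 2:-C, 3:-C, 4:+C, 5:+C, 6:-C, 7:-*, 8:-C, 9:-C, 10:+B, 11:+C, 12:+C
Rule 1 (one point beyond the 3σ limits) is satisfied at point 7.

rule 1 at point 7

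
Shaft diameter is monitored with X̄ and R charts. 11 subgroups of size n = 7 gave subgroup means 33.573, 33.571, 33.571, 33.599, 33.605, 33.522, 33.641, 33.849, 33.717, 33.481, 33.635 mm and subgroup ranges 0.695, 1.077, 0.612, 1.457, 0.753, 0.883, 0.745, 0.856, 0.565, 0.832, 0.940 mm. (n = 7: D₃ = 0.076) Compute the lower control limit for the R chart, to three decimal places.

0.065

R̄ = (0.695 + 1.077 + 0.612 + 1.457 + 0.753 + 0.883 + 0.745 + 0.856 + 0.565 + 0.832 + 0.940) / 11 = 9.4150 / 11 = 0.8559
LCL_R = D₃·R̄ = 0.076 × 0.8559 = 0.0650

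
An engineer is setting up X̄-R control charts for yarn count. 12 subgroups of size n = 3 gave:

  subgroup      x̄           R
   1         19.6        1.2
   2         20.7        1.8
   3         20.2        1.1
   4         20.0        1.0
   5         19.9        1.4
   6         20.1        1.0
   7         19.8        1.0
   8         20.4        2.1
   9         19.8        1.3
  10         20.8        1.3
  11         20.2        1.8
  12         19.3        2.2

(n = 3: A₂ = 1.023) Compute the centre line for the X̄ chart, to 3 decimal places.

X̄̄ = (19.6 + 20.7 + 20.2 + 20.0 + 19.9 + 20.1 + 19.8 + 20.4 + 19.8 + 20.8 + 20.2 + 19.3) / 12 = 240.8000 / 12 = 20.0667
CL = X̄̄ = 20.0667

20.067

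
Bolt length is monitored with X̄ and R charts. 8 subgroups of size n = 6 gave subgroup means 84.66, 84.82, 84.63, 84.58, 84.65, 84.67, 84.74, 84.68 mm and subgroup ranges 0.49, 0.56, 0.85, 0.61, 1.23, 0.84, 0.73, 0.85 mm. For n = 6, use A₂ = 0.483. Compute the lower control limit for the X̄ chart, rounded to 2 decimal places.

X̄̄ = (84.66 + 84.82 + 84.63 + 84.58 + 84.65 + 84.67 + 84.74 + 84.68) / 8 = 677.4300 / 8 = 84.6787
R̄ = (0.49 + 0.56 + 0.85 + 0.61 + 1.23 + 0.84 + 0.73 + 0.85) / 8 = 6.1600 / 8 = 0.7700
LCL = X̄̄ − A₂·R̄ = 84.6787 − 0.483 × 0.7700 = 84.3068

84.31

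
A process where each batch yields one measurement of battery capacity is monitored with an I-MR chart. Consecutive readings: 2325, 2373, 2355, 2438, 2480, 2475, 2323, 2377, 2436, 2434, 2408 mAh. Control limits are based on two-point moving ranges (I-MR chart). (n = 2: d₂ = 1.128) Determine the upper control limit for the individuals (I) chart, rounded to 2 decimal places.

2532.24

X̄ = (2325 + 2373 + 2355 + 2438 + 2480 + 2475 + 2323 + 2377 + 2436 + 2434 + 2408) / 11 = 2402.1818
Moving ranges: 48, 18, 83, 42, 5, 152, 54, 59, 2, 26; M̄R̄ = 489.0000 / 10 = 48.9000
UCL = X̄ + 3·M̄R̄/d₂ = 2402.1818 + 3 × 48.9000 / 1.128 = 2532.2350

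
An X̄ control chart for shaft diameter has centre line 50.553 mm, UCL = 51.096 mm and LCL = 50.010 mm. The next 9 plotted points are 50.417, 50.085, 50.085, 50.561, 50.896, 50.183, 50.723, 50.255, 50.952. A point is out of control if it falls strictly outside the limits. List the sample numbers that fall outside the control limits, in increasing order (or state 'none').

All 9 points lie within [50.010, 51.096].

none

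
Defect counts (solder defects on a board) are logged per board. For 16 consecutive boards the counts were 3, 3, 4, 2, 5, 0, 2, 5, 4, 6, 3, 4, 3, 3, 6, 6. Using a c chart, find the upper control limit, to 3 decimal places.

c̄ = (3 + 3 + 4 + 2 + 5 + 0 + 2 + 5 + 4 + 6 + 3 + 4 + 3 + 3 + 6 + 6) / 16 = 59 / 16 = 3.6875
UCL = c̄ + 3√c̄ = 3.6875 + 3 × √3.6875 = 3.6875 + 3 × 1.9203 = 9.4484

9.448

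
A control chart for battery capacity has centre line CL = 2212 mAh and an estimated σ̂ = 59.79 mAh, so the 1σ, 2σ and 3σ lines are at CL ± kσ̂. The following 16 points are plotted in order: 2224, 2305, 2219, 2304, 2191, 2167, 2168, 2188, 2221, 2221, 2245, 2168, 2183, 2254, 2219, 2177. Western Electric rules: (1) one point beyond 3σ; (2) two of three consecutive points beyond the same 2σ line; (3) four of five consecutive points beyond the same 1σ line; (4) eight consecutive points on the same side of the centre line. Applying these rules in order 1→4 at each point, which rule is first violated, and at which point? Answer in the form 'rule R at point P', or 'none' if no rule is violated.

Zone of each point (C = within 1σ̂, B = 1σ̂–2σ̂, A = 2σ̂–3σ̂, * = beyond 3σ̂; sign = side of CL): 1:+C, 2:+B, 3:+C, 4:+B, 5:-C, 6:-C, 7:-C, 8:-C, 9:+C, 10:+C, 11:+C, 12:-C, 13:-C, 14:+C, 15:+C, 16:-C
No rule fires across all 16 points.

none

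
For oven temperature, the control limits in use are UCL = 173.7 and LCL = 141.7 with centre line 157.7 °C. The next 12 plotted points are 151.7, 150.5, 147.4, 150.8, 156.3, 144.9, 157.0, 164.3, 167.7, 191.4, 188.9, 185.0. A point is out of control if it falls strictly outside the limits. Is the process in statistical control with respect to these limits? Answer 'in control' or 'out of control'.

Compare each point to [141.7, 173.7]: sample 10 = 191.4 > UCL; sample 11 = 188.9 > UCL; sample 12 = 185.0 > UCL.

out of control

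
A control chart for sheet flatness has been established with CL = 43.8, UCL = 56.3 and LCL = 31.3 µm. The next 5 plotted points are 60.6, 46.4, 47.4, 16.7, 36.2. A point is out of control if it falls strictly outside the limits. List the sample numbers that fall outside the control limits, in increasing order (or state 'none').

Compare each point to [31.3, 56.3]: sample 1 = 60.6 > UCL; sample 4 = 16.7 < LCL.

1, 4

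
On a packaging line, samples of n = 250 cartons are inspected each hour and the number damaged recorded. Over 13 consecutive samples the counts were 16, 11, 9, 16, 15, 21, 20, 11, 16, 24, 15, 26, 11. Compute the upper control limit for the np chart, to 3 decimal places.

27.918

p̄ = Σdᵢ / (k·n) = 211 / (13 × 250) = 0.06492
UCL = np̄ + 3·√(np̄(1−p̄)) = 16.2308 + 3 × √(16.2308×0.93508) = 16.2308 + 3 × 3.8958 = 27.9181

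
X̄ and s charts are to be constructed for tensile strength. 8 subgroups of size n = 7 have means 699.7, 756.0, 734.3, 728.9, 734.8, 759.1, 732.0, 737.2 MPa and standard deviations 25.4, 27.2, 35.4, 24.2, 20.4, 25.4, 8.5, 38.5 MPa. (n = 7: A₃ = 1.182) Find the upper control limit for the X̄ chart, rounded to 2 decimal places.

765.54

X̄̄ = (699.7 + 756.0 + 734.3 + 728.9 + 734.8 + 759.1 + 732.0 + 737.2) / 8 = 735.2500
s̄ = (25.4 + 27.2 + 35.4 + 24.2 + 20.4 + 25.4 + 8.5 + 38.5) / 8 = 25.6250
UCL = X̄̄ + A₃·s̄ = 735.2500 + 1.182 × 25.6250 = 765.5388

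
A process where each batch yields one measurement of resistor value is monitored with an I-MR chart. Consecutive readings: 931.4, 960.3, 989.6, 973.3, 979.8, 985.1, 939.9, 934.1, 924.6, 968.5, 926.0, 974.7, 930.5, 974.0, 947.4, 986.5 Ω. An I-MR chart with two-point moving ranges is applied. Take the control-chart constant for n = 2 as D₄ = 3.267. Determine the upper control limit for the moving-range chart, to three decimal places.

94.808

Moving ranges: 28.9, 29.3, 16.3, 6.5, 5.3, 45.2, 5.8, 9.5, 43.9, 42.5, 48.7, 44.2, 43.5, 26.6, 39.1; M̄R̄ = 435.3000 / 15 = 29.0200
UCL_MR = D₄·M̄R̄ = 3.267 × 29.0200 = 94.8083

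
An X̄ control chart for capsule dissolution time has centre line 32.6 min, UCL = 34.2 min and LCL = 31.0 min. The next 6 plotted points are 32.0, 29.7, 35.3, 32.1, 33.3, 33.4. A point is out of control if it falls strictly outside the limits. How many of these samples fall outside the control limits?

Compare each point to [31.0, 34.2]: sample 2 = 29.7 < LCL; sample 3 = 35.3 > UCL.

2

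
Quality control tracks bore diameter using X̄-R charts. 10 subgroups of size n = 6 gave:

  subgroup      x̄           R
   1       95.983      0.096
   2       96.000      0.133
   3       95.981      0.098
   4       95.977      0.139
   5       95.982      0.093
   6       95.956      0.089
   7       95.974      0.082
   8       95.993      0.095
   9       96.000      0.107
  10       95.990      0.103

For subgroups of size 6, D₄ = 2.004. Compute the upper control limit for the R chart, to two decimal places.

0.21

R̄ = (0.096 + 0.133 + 0.098 + 0.139 + 0.093 + 0.089 + 0.082 + 0.095 + 0.107 + 0.103) / 10 = 1.0350 / 10 = 0.1035
UCL_R = D₄·R̄ = 2.004 × 0.1035 = 0.2074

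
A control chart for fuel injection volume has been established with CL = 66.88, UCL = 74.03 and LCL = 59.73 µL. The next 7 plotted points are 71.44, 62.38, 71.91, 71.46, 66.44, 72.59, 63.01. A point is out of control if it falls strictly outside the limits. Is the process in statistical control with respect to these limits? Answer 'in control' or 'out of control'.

in control

All 7 points lie within [59.73, 74.03].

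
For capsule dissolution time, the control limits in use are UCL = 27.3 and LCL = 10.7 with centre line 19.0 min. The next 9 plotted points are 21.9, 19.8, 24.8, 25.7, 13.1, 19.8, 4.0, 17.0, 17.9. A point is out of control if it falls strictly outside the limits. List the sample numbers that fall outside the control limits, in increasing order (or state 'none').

Compare each point to [10.7, 27.3]: sample 7 = 4.0 < LCL.

7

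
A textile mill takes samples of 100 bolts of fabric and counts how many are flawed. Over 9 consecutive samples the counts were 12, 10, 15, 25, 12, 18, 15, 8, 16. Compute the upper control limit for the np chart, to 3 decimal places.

p̄ = Σdᵢ / (k·n) = 131 / (9 × 100) = 0.14556
UCL = np̄ + 3·√(np̄(1−p̄)) = 14.5556 + 3 × √(14.5556×0.85444) = 14.5556 + 3 × 3.5266 = 25.1354

25.135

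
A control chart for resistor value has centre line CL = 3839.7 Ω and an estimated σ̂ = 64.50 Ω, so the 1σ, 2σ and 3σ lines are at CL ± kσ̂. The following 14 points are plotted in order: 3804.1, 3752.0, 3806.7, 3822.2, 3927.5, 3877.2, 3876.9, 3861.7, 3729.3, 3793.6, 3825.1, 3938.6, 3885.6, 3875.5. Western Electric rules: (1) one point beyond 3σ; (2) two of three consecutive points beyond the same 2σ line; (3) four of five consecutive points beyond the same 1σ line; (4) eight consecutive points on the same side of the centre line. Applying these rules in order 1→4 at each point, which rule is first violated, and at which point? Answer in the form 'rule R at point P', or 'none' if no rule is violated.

none

Zone of each point (C = within 1σ̂, B = 1σ̂–2σ̂, A = 2σ̂–3σ̂, * = beyond 3σ̂; sign = side of CL): 1:-C, 2:-B, 3:-C, 4:-C, 5:+B, 6:+C, 7:+C, 8:+C, 9:-B, 10:-C, 11:-C, 12:+B, 13:+C, 14:+C
No rule fires across all 14 points.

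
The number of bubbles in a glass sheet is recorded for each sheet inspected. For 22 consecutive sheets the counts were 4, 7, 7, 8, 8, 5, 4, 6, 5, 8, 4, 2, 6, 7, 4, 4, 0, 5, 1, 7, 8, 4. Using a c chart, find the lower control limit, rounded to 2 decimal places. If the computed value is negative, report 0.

c̄ = (4 + 7 + 7 + 8 + 8 + 5 + 4 + 6 + 5 + 8 + 4 + 2 + 6 + 7 + 4 + 4 + 0 + 5 + 1 + 7 + 8 + 4) / 22 = 114 / 22 = 5.1818
LCL = c̄ − 3√c̄ = 5.1818 − 3 × 2.2764 = -1.6473 → 0 (cannot be negative)

0.00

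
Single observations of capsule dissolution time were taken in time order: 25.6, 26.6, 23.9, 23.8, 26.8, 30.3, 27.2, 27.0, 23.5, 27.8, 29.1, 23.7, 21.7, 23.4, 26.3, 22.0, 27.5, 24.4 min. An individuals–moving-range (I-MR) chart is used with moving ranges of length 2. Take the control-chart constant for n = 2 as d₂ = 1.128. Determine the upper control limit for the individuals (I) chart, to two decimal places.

33.04

X̄ = (25.6 + 26.6 + 23.9 + 23.8 + 26.8 + 30.3 + 27.2 + 27.0 + 23.5 + 27.8 + 29.1 + 23.7 + 21.7 + 23.4 + 26.3 + 22.0 + 27.5 + 24.4) / 18 = 25.5889
Moving ranges: 1.0, 2.7, 0.1, 3.0, 3.5, 3.1, 0.2, 3.5, 4.3, 1.3, 5.4, 2.0, 1.7, 2.9, 4.3, 5.5, 3.1; M̄R̄ = 47.6000 / 17 = 2.8000
UCL = X̄ + 3·M̄R̄/d₂ = 25.5889 + 3 × 2.8000 / 1.128 = 33.0357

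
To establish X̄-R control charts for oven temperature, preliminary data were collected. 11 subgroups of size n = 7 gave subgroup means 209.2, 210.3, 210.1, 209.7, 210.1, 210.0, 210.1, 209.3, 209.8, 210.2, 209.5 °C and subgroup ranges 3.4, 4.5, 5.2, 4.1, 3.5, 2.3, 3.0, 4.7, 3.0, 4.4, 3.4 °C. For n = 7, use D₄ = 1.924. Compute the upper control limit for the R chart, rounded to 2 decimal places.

R̄ = (3.4 + 4.5 + 5.2 + 4.1 + 3.5 + 2.3 + 3.0 + 4.7 + 3.0 + 4.4 + 3.4) / 11 = 41.5000 / 11 = 3.7727
UCL_R = D₄·R̄ = 1.924 × 3.7727 = 7.2587

7.26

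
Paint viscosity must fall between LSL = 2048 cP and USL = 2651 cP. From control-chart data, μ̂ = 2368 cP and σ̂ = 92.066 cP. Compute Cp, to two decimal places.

1.09

Cp = (USL − LSL) / (6σ̂) = (2651 − 2048) / (6 × 92.066) = 603.0000 / 552.3960 = 1.0916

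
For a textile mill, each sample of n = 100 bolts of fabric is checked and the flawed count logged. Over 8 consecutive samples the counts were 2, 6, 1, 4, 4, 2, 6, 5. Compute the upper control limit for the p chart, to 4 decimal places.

p̄ = Σdᵢ / (k·n) = 30 / (8 × 100) = 0.03750
UCL = p̄ + 3·√(p̄(1−p̄)/n) = 0.03750 + 3 × √(0.03750×0.96250/100) = 0.03750 + 3 × 0.01900 = 0.09450

0.0945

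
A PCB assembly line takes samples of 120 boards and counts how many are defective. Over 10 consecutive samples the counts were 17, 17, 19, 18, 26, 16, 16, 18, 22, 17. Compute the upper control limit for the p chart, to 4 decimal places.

p̄ = Σdᵢ / (k·n) = 186 / (10 × 120) = 0.15500
UCL = p̄ + 3·√(p̄(1−p̄)/n) = 0.15500 + 3 × √(0.15500×0.84500/120) = 0.15500 + 3 × 0.03304 = 0.25411

0.2541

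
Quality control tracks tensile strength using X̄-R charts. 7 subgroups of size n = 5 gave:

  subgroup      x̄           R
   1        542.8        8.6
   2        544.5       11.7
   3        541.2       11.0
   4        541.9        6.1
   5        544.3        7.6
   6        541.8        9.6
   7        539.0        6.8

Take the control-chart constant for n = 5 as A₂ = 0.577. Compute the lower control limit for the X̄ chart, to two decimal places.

537.15

X̄̄ = (542.8 + 544.5 + 541.2 + 541.9 + 544.3 + 541.8 + 539.0) / 7 = 3795.5000 / 7 = 542.2143
R̄ = (8.6 + 11.7 + 11.0 + 6.1 + 7.6 + 9.6 + 6.8) / 7 = 61.4000 / 7 = 8.7714
LCL = X̄̄ − A₂·R̄ = 542.2143 − 0.577 × 8.7714 = 537.1532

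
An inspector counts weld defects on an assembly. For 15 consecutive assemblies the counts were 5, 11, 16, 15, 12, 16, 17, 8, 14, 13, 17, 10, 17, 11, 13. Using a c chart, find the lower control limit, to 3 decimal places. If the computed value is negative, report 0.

c̄ = (5 + 11 + 16 + 15 + 12 + 16 + 17 + 8 + 14 + 13 + 17 + 10 + 17 + 11 + 13) / 15 = 195 / 15 = 13.0000
LCL = c̄ − 3√c̄ = 13.0000 − 3 × 3.6056 = 2.1833

2.183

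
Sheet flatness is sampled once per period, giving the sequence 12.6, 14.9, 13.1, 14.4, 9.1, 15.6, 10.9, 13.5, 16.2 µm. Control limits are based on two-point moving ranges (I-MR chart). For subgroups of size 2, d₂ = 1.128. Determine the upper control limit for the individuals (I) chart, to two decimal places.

X̄ = (12.6 + 14.9 + 13.1 + 14.4 + 9.1 + 15.6 + 10.9 + 13.5 + 16.2) / 9 = 13.3667
Moving ranges: 2.3, 1.8, 1.3, 5.3, 6.5, 4.7, 2.6, 2.7; M̄R̄ = 27.2000 / 8 = 3.4000
UCL = X̄ + 3·M̄R̄/d₂ = 13.3667 + 3 × 3.4000 / 1.128 = 22.4092

22.41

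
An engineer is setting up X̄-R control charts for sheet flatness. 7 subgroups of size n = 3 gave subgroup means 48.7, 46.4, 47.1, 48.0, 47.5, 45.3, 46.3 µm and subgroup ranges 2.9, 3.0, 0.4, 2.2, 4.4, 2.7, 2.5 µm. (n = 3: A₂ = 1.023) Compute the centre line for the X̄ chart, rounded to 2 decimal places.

47.04

X̄̄ = (48.7 + 46.4 + 47.1 + 48.0 + 47.5 + 45.3 + 46.3) / 7 = 329.3000 / 7 = 47.0429
CL = X̄̄ = 47.0429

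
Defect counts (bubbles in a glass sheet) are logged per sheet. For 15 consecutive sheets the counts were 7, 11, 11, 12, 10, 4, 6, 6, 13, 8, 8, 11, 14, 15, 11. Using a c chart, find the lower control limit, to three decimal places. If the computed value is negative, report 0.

0.409

c̄ = (7 + 11 + 11 + 12 + 10 + 4 + 6 + 6 + 13 + 8 + 8 + 11 + 14 + 15 + 11) / 15 = 147 / 15 = 9.8000
LCL = c̄ − 3√c̄ = 9.8000 − 3 × 3.1305 = 0.4085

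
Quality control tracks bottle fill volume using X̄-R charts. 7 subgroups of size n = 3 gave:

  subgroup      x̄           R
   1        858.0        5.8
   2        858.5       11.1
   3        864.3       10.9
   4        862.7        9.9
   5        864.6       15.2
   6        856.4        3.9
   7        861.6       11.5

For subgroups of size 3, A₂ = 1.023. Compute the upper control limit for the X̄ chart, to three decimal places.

X̄̄ = (858.0 + 858.5 + 864.3 + 862.7 + 864.6 + 856.4 + 861.6) / 7 = 6026.1000 / 7 = 860.8714
R̄ = (5.8 + 11.1 + 10.9 + 9.9 + 15.2 + 3.9 + 11.5) / 7 = 68.3000 / 7 = 9.7571
UCL = X̄̄ + A₂·R̄ = 860.8714 + 1.023 × 9.7571 = 870.8530

870.853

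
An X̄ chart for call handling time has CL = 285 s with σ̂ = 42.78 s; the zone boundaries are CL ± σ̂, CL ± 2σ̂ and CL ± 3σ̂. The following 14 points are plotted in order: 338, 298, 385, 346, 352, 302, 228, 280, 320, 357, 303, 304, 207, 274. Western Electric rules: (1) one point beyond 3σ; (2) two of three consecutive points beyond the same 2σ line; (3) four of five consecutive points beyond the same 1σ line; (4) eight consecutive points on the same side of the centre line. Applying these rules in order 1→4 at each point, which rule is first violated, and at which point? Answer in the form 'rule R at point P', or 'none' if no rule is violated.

Zone of each point (C = within 1σ̂, B = 1σ̂–2σ̂, A = 2σ̂–3σ̂, * = beyond 3σ̂; sign = side of CL): 1:+B, 2:+C, 3:+A, 4:+B, 5:+B, 6:+C, 7:-B, 8:-C, 9:+C, 10:+B, 11:+C, 12:+C, 13:-B, 14:-C
Rule 3 (four of five consecutive points beyond the same 1σ limit) is satisfied at point 5.

rule 3 at point 5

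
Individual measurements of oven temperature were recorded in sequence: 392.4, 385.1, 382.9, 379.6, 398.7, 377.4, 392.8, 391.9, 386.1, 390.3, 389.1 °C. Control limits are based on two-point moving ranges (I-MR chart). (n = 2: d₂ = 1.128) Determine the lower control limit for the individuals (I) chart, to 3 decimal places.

366.383

X̄ = (392.4 + 385.1 + 382.9 + 379.6 + 398.7 + 377.4 + 392.8 + 391.9 + 386.1 + 390.3 + 389.1) / 11 = 387.8455
Moving ranges: 7.3, 2.2, 3.3, 19.1, 21.3, 15.4, 0.9, 5.8, 4.2, 1.2; M̄R̄ = 80.7000 / 10 = 8.0700
LCL = X̄ − 3·M̄R̄/d₂ = 387.8455 − 3 × 8.0700 / 1.128 = 366.3827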